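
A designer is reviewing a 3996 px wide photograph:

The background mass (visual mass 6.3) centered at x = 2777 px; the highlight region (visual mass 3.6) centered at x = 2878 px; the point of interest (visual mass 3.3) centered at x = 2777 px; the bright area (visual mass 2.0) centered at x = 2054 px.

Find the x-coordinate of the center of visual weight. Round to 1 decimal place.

x ≈ 2705.8

Weights sum to 6.3 + 3.6 + 3.3 + 2.0 = 15.2.
x-moment: 6.3·2777 + 3.6·2878 + 3.3·2777 + 2.0·2054 = 41128.0; centroid 41128.0/15.2 ≈ 2705.79.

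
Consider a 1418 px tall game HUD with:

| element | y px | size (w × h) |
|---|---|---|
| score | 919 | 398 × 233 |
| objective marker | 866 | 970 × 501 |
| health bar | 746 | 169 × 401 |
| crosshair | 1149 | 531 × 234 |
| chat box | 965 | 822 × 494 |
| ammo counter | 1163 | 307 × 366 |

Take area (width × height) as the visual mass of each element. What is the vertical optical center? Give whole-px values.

Areas: score 398·233 = 92734, objective marker 970·501 = 485970, health bar 169·401 = 67769, crosshair 531·234 = 124254, chat box 822·494 = 406068, ammo counter 307·366 = 112362. Total weight = 1289157.
Σw·y = 1221928712; ȳ = 1221928712/1289157 ≈ 947.85.

y ≈ 948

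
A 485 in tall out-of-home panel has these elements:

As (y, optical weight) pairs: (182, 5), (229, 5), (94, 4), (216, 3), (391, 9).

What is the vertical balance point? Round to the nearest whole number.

y ≈ 254

Weights sum to 5 + 5 + 4 + 3 + 9 = 26.
y-moment: 5·182 + 5·229 + 4·94 + 3·216 + 9·391 = 6598; centroid 6598/26 ≈ 253.77.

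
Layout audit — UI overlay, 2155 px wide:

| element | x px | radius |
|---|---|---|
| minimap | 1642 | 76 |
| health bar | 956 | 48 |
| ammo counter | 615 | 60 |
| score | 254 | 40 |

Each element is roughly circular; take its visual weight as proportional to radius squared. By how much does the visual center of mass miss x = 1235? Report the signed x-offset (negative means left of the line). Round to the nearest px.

≈ -158 px

Weights ∝ r²: minimap 76² = 5776, health bar 48² = 2304, ammo counter 60² = 3600, score 40² = 1600; Σw = 13280.
Σw·x = 5776·1642 + 2304·956 + 3600·615 + 1600·254 = 14307216, so x̄ = 14307216/13280 ≈ 1077.35.
Difference: 1077.35 − 1235 ≈ -157.65.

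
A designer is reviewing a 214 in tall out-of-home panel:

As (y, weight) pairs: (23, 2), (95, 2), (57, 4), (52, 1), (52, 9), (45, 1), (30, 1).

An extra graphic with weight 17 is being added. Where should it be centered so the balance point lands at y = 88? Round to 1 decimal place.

y ≈ 129.2

New total weight: (2 + 2 + 4 + 1 + 9 + 1 + 1) + 17 = 37.
y: target moment 37×88 = 3256; current 2·23 + 2·95 + 4·57 + 1·52 + 9·52 + 1·45 + 1·30 = 1059; the extra graphic supplies 2197, so y = 2197/17 ≈ 129.24.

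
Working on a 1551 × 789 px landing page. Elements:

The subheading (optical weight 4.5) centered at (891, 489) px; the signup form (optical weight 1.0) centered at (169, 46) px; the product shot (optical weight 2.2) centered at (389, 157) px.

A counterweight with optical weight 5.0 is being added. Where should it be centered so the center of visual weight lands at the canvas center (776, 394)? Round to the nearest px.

(964, 482)

New total weight: (4.5 + 1.0 + 2.2) + 5.0 = 12.7.
x: target moment 12.7×776 = 9855.2; current 4.5·891 + 1.0·169 + 2.2·389 = 5034.3; the counterweight supplies 4820.9, so x = 4820.9/5.0 ≈ 964.18.
y: target moment 12.7×394 = 5003.8; current 4.5·489 + 1.0·46 + 2.2·157 = 2591.9; the counterweight supplies 2411.9, so y = 2411.9/5.0 ≈ 482.38.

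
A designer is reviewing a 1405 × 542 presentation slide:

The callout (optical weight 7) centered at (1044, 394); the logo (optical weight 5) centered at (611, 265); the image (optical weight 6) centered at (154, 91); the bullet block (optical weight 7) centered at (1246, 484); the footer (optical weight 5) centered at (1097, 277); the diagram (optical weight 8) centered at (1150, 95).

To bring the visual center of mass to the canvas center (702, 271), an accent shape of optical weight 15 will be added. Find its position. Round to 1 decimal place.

(167.5, 280.1)

With the accent shape, Σw becomes 7 + 5 + 6 + 7 + 5 + 8 + 15 = 53.
x: need Σw·x = 53·702 = 37206. Existing = 7·1044 + 5·611 + 6·154 + 7·1246 + 5·1097 + 8·1150 = 34694. Remainder 2512 / 15 ≈ 167.47.
y: need Σw·y = 53·271 = 14363. Existing = 7·394 + 5·265 + 6·91 + 7·484 + 5·277 + 8·95 = 10162. Remainder 4201 / 15 ≈ 280.07.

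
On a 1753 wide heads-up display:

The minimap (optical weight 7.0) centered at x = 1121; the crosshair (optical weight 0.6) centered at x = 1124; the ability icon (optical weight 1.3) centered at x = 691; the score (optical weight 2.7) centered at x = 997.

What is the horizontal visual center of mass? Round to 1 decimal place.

x ≈ 1044.1

Weights sum to 7.0 + 0.6 + 1.3 + 2.7 = 11.6.
Σw·x = 7.0·1121 + 0.6·1124 + 1.3·691 + 2.7·997 = 12111.6, so x̄ = 12111.6/11.6 ≈ 1044.10.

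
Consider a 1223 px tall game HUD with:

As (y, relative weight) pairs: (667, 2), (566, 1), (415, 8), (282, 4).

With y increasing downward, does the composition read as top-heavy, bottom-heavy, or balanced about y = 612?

top-heavy

Total weight = 2 + 1 + 8 + 4 = 15.
y-moment: 2·667 + 1·566 + 8·415 + 4·282 = 6348; centroid 6348/15 ≈ 423.20.
Since 423.2 is above (smaller y than) 612, the composition reads top-heavy.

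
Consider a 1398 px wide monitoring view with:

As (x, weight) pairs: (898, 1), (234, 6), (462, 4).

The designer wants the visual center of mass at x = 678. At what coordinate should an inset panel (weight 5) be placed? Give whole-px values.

New total weight: (1 + 6 + 4) + 5 = 16.
x: target moment 16×678 = 10848; current 1·898 + 6·234 + 4·462 = 4150; the inset panel supplies 6698, so x = 6698/5 ≈ 1339.60.

x ≈ 1340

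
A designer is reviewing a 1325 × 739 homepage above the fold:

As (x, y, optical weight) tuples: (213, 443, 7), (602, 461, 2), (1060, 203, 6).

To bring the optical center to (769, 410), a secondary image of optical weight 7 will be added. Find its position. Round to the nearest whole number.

(1123, 540)

New total weight: (7 + 2 + 6) + 7 = 22.
x: need Σw·x = 22·769 = 16918. Existing = 7·213 + 2·602 + 6·1060 = 9055. Remainder 7863 / 7 ≈ 1123.29.
y: need Σw·y = 22·410 = 9020. Existing = 7·443 + 2·461 + 6·203 = 5241. Remainder 3779 / 7 ≈ 539.86.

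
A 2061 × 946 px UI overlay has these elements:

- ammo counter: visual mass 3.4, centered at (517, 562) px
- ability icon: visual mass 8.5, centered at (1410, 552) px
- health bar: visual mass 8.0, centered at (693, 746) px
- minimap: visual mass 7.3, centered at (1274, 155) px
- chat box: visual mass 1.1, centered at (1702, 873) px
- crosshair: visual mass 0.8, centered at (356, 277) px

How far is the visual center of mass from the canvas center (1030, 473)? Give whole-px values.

≈ 47 px

Σw = 3.4 + 8.5 + 8.0 + 7.3 + 1.1 + 0.8 = 29.1.
x-moment: 3.4·517 + 8.5·1410 + 8.0·693 + 7.3·1274 + 1.1·1702 + 0.8·356 = 30744.0; centroid 30744.0/29.1 ≈ 1056.49.
y-moment: 3.4·562 + 8.5·552 + 8.0·746 + 7.3·155 + 1.1·873 + 0.8·277 = 14884.2; centroid 14884.2/29.1 ≈ 511.48.
Offset from (1030, 473): Δx ≈ 26.49, Δy ≈ 38.48; distance = √(Δx² + Δy²) ≈ 46.72.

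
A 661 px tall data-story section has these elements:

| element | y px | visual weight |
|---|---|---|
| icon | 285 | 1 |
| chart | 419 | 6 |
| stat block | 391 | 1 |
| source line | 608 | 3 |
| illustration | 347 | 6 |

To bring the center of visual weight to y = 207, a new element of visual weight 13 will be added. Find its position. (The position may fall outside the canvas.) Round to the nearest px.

y ≈ -68

With the new element, Σw becomes 1 + 6 + 1 + 3 + 6 + 13 = 30.
Along y: (7096 + 13·y) / 30 = 207 (existing moment 1·285 + 6·419 + 1·391 + 3·608 + 6·347 = 7096) ⇒ y = (6210 − 7096) / 13 ≈ -68.15.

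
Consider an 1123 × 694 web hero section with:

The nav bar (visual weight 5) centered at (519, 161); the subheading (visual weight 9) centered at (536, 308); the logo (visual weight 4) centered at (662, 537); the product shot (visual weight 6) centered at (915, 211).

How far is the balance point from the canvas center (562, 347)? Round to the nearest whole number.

Total weight = 5 + 9 + 4 + 6 = 24.
x-moment: 5·519 + 9·536 + 4·662 + 6·915 = 15557; centroid 15557/24 ≈ 648.21.
y-moment: 5·161 + 9·308 + 4·537 + 6·211 = 6991; centroid 6991/24 ≈ 291.29.
Offset from (562, 347): Δx ≈ 86.21, Δy ≈ -55.71; distance = √(Δx² + Δy²) ≈ 102.64.

≈ 103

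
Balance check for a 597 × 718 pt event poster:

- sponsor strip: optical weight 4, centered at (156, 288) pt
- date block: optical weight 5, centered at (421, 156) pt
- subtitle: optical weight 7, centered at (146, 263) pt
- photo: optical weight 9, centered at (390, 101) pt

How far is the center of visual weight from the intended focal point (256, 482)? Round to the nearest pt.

≈ 297 pt

Total weight = 4 + 5 + 7 + 9 = 25.
x-moment: 4·156 + 5·421 + 7·146 + 9·390 = 7261; centroid 7261/25 ≈ 290.44.
y-moment: 4·288 + 5·156 + 7·263 + 9·101 = 4682; centroid 4682/25 ≈ 187.28.
From (256, 482): dx = 34.44, dy = -294.72, so the distance is √(dx²+dy²) ≈ 296.73.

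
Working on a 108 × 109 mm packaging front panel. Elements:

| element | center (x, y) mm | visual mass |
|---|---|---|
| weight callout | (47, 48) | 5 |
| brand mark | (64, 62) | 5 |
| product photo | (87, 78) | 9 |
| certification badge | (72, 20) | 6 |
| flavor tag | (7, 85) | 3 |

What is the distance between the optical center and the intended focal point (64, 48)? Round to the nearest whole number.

Total weight = 5 + 5 + 9 + 6 + 3 = 28.
x-moment: 5·47 + 5·64 + 9·87 + 6·72 + 3·7 = 1791; centroid 1791/28 ≈ 63.96.
y-moment: 5·48 + 5·62 + 9·78 + 6·20 + 3·85 = 1627; centroid 1627/28 ≈ 58.11.
Relative to (64, 48): Δ = (-0.04, 10.11); |Δ| = √(-0.04² + 10.11²) ≈ 10.11.

≈ 10 mm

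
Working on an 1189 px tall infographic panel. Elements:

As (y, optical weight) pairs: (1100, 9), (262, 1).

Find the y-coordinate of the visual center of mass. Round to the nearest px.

Total weight = 9 + 1 = 10.
Σw·y = 9·1100 + 1·262 = 10162, so ȳ = 10162/10 ≈ 1016.20.

y ≈ 1016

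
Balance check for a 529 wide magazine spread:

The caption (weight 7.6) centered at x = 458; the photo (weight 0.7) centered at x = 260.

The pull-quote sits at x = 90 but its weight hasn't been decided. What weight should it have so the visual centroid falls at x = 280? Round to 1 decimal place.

Known weights sum to 7.6 + 0.7 = 8.3; their moment is 7.6·458 + 0.7·260 = 3662.8.
Balance at x = 280 requires (3662.8 + w·90) / (8.3 + w) = 280.
Rearranging, w·(90 − 280) = 280·8.3 − 3662.8 = -1338.8, so w ≈ -1338.8/-190 = 7.05.

w ≈ 7.0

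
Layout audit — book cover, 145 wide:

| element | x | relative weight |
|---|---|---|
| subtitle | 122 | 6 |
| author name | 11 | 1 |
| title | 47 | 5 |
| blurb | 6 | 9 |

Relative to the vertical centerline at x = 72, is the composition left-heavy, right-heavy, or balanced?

left-heavy

Weights sum to 6 + 1 + 5 + 9 = 21.
x-moment: 6·122 + 1·11 + 5·47 + 9·6 = 1032; centroid 1032/21 ≈ 49.14.
Since 49.1 is left of 72, the composition reads left-heavy.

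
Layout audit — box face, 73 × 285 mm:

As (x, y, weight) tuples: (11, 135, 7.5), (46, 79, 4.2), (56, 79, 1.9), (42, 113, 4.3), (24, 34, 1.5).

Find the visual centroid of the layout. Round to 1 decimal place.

(30.9, 104.7)

Σw = 7.5 + 4.2 + 1.9 + 4.3 + 1.5 = 19.4.
x: (7.5·11 + 4.2·46 + 1.9·56 + 4.3·42 + 1.5·24) / 19.4 = 598.7 / 19.4 ≈ 30.86
y: (7.5·135 + 4.2·79 + 1.9·79 + 4.3·113 + 1.5·34) / 19.4 = 2031.3 / 19.4 ≈ 104.71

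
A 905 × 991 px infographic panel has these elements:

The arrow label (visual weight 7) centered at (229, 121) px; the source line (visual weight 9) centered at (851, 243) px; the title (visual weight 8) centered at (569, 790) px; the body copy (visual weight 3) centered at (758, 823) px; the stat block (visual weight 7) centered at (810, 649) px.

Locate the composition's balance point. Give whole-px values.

Σw = 7 + 9 + 8 + 3 + 7 = 34.
x-moment: 7·229 + 9·851 + 8·569 + 3·758 + 7·810 = 21758; centroid 21758/34 ≈ 639.94.
y-moment: 7·121 + 9·243 + 8·790 + 3·823 + 7·649 = 16366; centroid 16366/34 ≈ 481.35.

(640, 481)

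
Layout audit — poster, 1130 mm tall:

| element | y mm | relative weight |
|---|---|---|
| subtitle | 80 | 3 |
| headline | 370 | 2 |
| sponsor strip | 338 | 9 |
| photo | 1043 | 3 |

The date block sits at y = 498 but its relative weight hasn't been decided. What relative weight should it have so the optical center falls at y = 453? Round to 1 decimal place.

w ≈ 12.2

Known weights sum to 3 + 2 + 9 + 3 = 17; their moment is 3·80 + 2·370 + 9·338 + 3·1043 = 7151.
Set Σw·y/Σw = 453: (7151 + 498w) = 453·(17 + w).
Rearranging, w·(498 − 453) = 453·17 − 7151 = 550, so w ≈ 550/45 = 12.22.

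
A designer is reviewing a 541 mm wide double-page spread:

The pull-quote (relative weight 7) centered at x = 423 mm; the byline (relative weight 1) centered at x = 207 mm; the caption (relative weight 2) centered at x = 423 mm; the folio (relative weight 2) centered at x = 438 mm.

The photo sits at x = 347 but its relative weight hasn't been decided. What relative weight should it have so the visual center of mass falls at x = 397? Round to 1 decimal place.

w ≈ 2.5

Fixed elements: Σw = 7 + 1 + 2 + 2 = 12, Σw·x = 7·423 + 1·207 + 2·423 + 2·438 = 4890.
Balance at x = 397 requires (4890 + w·347) / (12 + w) = 397.
Solving: w = (397·12 − 4890) / (347 − 397) = -126 / -50 ≈ 2.52.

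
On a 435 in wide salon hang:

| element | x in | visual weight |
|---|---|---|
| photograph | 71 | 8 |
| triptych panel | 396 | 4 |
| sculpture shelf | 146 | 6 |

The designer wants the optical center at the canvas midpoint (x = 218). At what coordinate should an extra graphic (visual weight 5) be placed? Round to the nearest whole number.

With the extra graphic, Σw becomes 8 + 4 + 6 + 5 = 23.
x: target moment 23×218 = 5014; current 8·71 + 4·396 + 6·146 = 3028; the extra graphic supplies 1986, so x = 1986/5 ≈ 397.20.

x ≈ 397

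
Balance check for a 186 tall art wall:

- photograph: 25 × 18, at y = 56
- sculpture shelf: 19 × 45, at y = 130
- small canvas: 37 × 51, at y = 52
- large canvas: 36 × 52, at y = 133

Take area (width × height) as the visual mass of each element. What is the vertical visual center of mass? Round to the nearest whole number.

y ≈ 95

Areas: photograph 25·18 = 450, sculpture shelf 19·45 = 855, small canvas 37·51 = 1887, large canvas 36·52 = 1872. Total weight = 5064.
y-moment: 450·56 + 855·130 + 1887·52 + 1872·133 = 483450; centroid 483450/5064 ≈ 95.47.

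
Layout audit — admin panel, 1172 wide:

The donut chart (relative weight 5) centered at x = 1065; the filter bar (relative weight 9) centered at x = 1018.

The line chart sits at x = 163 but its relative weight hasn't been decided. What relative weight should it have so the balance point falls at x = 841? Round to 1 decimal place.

w ≈ 4.0

Existing Σw = 14 (5 + 9); existing moment 5·1065 + 9·1018 = 14487.
For the centroid to hit 841: (14487 + w·163) / (14 + w) = 841.
Rearranging, w·(163 − 841) = 841·14 − 14487 = -2713, so w ≈ -2713/-678 = 4.00.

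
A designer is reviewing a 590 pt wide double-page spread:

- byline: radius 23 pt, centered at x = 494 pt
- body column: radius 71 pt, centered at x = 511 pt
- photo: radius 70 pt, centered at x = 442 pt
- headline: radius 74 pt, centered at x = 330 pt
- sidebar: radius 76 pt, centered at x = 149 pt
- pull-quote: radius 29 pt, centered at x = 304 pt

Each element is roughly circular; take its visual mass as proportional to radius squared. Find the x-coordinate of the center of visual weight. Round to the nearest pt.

x ≈ 351

Weights ∝ r²: byline 23² = 529, body column 71² = 5041, photo 70² = 4900, headline 74² = 5476, sidebar 76² = 5776, pull-quote 29² = 841; Σw = 22563.
x: (529·494 + 5041·511 + 4900·442 + 5476·330 + 5776·149 + 841·304) / 22563 = 7926445 / 22563 ≈ 351.30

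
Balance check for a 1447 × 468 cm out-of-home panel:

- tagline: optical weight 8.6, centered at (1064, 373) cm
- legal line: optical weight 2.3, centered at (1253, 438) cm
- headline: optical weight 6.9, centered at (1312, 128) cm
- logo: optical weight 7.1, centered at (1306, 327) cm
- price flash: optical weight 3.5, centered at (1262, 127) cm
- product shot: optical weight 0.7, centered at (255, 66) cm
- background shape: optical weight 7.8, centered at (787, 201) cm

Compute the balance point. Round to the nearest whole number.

(1114, 257)

Σw = 8.6 + 2.3 + 6.9 + 7.1 + 3.5 + 0.7 + 7.8 = 36.9.
Σw·x = 41091.8; x̄ = 41091.8/36.9 ≈ 1113.60.
y: moment 9478.6 / weight 36.9 ≈ 256.87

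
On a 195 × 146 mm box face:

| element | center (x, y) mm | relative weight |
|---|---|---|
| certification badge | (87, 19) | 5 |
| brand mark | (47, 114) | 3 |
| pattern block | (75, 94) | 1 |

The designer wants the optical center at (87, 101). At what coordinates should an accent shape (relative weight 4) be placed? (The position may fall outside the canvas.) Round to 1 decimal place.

New total weight: (5 + 3 + 1) + 4 = 13.
x: target moment 13×87 = 1131; current 5·87 + 3·47 + 1·75 = 651; the accent shape supplies 480, so x = 480/4 ≈ 120.00.
y: target moment 13×101 = 1313; current 5·19 + 3·114 + 1·94 = 531; the accent shape supplies 782, so y = 782/4 ≈ 195.50.

(120.0, 195.5)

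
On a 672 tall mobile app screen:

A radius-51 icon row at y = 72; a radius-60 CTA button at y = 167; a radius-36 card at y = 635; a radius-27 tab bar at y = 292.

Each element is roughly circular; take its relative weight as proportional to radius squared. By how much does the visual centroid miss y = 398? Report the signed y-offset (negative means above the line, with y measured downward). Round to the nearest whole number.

Weights ∝ r²: icon row 51² = 2601, CTA button 60² = 3600, card 36² = 1296, tab bar 27² = 729; Σw = 8226.
Σw·y = 2601·72 + 3600·167 + 1296·635 + 729·292 = 1824300, so ȳ = 1824300/8226 ≈ 221.77.
Offset from y = 398: 221.77 − 398 ≈ -176.23.

≈ -176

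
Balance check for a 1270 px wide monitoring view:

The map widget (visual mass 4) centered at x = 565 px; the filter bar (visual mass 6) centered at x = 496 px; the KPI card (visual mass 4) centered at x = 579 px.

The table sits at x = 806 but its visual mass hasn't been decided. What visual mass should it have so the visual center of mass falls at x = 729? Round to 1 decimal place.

w ≈ 34.5

Existing Σw = 14 (4 + 6 + 4); existing moment 4·565 + 6·496 + 4·579 = 7552.
Set Σw·x/Σw = 729: (7552 + 806w) = 729·(14 + w).
Rearranging, w·(806 − 729) = 729·14 − 7552 = 2654, so w ≈ 2654/77 = 34.47.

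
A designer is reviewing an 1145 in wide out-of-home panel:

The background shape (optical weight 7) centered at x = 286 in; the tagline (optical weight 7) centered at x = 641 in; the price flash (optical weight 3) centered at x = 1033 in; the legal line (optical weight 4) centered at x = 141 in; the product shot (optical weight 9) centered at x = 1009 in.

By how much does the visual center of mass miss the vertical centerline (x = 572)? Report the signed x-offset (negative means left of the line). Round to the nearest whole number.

≈ 69 in

Σw = 7 + 7 + 3 + 4 + 9 = 30.
x-moment: 7·286 + 7·641 + 3·1033 + 4·141 + 9·1009 = 19233; centroid 19233/30 ≈ 641.10.
Offset from x = 572: 641.10 − 572 ≈ 69.10.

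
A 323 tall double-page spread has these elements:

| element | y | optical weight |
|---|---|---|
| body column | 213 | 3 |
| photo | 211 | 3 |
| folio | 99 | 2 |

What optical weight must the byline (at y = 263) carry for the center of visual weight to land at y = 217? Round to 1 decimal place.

w ≈ 5.8

Fixed elements: Σw = 3 + 3 + 2 = 8, Σw·y = 3·213 + 3·211 + 2·99 = 1470.
Balance at y = 217 requires (1470 + w·263) / (8 + w) = 217.
So w = (217·8 − 1470)/(263 − 217) = 266/46 ≈ 5.78.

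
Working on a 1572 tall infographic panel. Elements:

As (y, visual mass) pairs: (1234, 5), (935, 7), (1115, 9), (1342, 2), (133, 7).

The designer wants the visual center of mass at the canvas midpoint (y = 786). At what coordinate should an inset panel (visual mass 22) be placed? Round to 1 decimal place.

y ≈ 659.4

With the inset panel, Σw becomes 5 + 7 + 9 + 2 + 7 + 22 = 52.
Along y: (26365 + 22·y) / 52 = 786 (existing moment 5·1234 + 7·935 + 9·1115 + 2·1342 + 7·133 = 26365) ⇒ y = (40872 − 26365) / 22 ≈ 659.41.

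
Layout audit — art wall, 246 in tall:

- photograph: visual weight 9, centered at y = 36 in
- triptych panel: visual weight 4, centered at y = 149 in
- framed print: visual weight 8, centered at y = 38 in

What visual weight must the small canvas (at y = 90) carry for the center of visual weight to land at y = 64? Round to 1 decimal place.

Fixed elements: Σw = 9 + 4 + 8 = 21, Σw·y = 9·36 + 4·149 + 8·38 = 1224.
For the centroid to hit 64: (1224 + w·90) / (21 + w) = 64.
So w = (64·21 − 1224)/(90 − 64) = 120/26 ≈ 4.62.

w ≈ 4.6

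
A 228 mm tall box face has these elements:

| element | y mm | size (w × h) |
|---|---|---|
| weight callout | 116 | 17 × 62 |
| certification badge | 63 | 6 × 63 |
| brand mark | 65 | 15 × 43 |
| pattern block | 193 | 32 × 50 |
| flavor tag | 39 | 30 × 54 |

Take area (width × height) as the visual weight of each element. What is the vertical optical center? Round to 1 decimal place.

Areas → weights: weight callout 17·62 = 1054, certification badge 6·63 = 378, brand mark 15·43 = 645, pattern block 32·50 = 1600, flavor tag 30·54 = 1620; Σw = 5297.
y-moment: 1054·116 + 378·63 + 645·65 + 1600·193 + 1620·39 = 559983; centroid 559983/5297 ≈ 105.72.

y ≈ 105.7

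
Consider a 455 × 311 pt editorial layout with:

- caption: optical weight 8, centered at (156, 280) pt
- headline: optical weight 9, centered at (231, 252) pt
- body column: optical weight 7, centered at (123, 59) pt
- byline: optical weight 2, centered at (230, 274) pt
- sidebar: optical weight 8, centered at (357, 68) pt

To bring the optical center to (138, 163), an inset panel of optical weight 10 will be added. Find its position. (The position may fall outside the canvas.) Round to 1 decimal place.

(-143.2, 115.9)

New total weight: (8 + 9 + 7 + 2 + 8) + 10 = 44.
x: need Σw·x = 44·138 = 6072. Existing = 8·156 + 9·231 + 7·123 + 2·230 + 8·357 = 7504. Remainder -1432 / 10 ≈ -143.20.
y: need Σw·y = 44·163 = 7172. Existing = 8·280 + 9·252 + 7·59 + 2·274 + 8·68 = 6013. Remainder 1159 / 10 ≈ 115.90.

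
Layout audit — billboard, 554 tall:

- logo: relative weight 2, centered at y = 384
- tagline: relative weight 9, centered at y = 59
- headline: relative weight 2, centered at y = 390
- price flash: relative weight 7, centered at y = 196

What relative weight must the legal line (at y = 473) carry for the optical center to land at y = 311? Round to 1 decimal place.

w ≈ 17.1

Known weights sum to 2 + 9 + 2 + 7 = 20; their moment is 2·384 + 9·59 + 2·390 + 7·196 = 3451.
Balance at y = 311 requires (3451 + w·473) / (20 + w) = 311.
So w = (311·20 − 3451)/(473 − 311) = 2769/162 ≈ 17.09.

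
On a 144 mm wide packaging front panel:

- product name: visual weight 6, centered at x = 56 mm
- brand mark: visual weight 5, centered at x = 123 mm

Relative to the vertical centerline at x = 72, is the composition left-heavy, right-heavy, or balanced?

right-heavy

Weights sum to 6 + 5 = 11.
x-moment: 6·56 + 5·123 = 951; centroid 951/11 ≈ 86.45.
Since 86.5 is right of 72, the composition reads right-heavy.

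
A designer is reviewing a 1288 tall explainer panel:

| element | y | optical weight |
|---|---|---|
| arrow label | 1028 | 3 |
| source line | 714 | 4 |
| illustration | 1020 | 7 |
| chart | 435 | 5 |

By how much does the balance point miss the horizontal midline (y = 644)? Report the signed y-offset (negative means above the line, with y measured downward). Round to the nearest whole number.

Total weight = 3 + 4 + 7 + 5 = 19.
y: (3·1028 + 4·714 + 7·1020 + 5·435) / 19 = 15255 / 19 ≈ 802.89
Against y = 644, that's 802.89 − 644 = 158.89.

≈ 159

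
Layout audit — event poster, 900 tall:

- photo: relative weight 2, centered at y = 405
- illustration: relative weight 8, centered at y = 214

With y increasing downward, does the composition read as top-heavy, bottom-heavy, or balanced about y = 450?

top-heavy

Σw = 2 + 8 = 10.
y-moment: 2·405 + 8·214 = 2522; centroid 2522/10 ≈ 252.20.
Since 252.2 is above (smaller y than) 450, the composition reads top-heavy.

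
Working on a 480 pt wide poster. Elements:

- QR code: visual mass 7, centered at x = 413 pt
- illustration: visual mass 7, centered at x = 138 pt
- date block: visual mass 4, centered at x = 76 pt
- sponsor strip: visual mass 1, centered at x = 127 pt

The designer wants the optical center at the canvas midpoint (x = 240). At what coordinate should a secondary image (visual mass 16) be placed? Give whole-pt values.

With the secondary image, Σw becomes 7 + 7 + 4 + 1 + 16 = 35.
x: need Σw·x = 35·240 = 8400. Existing = 7·413 + 7·138 + 4·76 + 1·127 = 4288. Remainder 4112 / 16 ≈ 257.00.

x ≈ 257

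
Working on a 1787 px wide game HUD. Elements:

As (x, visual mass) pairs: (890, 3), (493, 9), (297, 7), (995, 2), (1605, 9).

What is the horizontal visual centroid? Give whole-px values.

Total weight = 3 + 9 + 7 + 2 + 9 = 30.
Σw·x = 3·890 + 9·493 + 7·297 + 2·995 + 9·1605 = 25621, so x̄ = 25621/30 ≈ 854.03.

x ≈ 854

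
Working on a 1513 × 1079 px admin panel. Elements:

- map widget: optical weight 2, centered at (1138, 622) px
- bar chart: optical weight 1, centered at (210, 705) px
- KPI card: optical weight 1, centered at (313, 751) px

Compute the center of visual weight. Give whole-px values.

(700, 675)

Σw = 2 + 1 + 1 = 4.
x-moment: 2·1138 + 1·210 + 1·313 = 2799; centroid 2799/4 ≈ 699.75.
y-moment: 2·622 + 1·705 + 1·751 = 2700; centroid 2700/4 ≈ 675.00.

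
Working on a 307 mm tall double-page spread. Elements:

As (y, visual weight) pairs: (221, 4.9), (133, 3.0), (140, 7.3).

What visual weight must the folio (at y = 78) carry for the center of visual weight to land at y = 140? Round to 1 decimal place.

Existing Σw = 15.2 (4.9 + 3.0 + 7.3); existing moment 4.9·221 + 3.0·133 + 7.3·140 = 2503.9.
Balance at y = 140 requires (2503.9 + w·78) / (15.2 + w) = 140.
So w = (140·15.2 − 2503.9)/(78 − 140) = -375.9/-62 ≈ 6.06.

w ≈ 6.1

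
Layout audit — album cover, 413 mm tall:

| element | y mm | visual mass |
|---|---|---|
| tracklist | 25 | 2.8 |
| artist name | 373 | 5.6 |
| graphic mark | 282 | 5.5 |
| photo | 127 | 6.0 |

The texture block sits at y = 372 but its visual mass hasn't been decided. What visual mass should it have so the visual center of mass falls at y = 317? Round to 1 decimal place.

Known weights sum to 2.8 + 5.6 + 5.5 + 6.0 = 19.9; their moment is 2.8·25 + 5.6·373 + 5.5·282 + 6.0·127 = 4471.8.
For the centroid to hit 317: (4471.8 + w·372) / (19.9 + w) = 317.
So w = (317·19.9 − 4471.8)/(372 − 317) = 1836.5/55 ≈ 33.39.

w ≈ 33.4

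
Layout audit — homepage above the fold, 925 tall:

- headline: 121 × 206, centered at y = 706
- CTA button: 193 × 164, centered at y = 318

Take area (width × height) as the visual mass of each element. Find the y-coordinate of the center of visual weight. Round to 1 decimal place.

Areas: headline 121·206 = 24926, CTA button 193·164 = 31652. Total weight = 56578.
y-moment: 24926·706 + 31652·318 = 27663092; centroid 27663092/56578 ≈ 488.94.

y ≈ 488.9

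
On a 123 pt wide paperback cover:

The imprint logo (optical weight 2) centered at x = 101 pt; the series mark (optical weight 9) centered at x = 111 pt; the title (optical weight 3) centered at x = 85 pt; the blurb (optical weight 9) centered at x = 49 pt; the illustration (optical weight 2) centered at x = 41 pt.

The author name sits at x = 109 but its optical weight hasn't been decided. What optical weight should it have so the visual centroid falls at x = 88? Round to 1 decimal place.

w ≈ 10.5

Known weights sum to 2 + 9 + 3 + 9 + 2 = 25; their moment is 2·101 + 9·111 + 3·85 + 9·49 + 2·41 = 1979.
Set Σw·x/Σw = 88: (1979 + 109w) = 88·(25 + w).
Rearranging, w·(109 − 88) = 88·25 − 1979 = 221, so w ≈ 221/21 = 10.52.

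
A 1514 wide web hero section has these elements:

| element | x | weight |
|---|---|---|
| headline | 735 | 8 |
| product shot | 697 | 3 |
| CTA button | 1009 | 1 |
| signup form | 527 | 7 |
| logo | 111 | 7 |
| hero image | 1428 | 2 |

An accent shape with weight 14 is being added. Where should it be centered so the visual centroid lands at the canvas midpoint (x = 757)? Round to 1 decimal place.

x ≈ 1106.6

With the accent shape, Σw becomes 8 + 3 + 1 + 7 + 7 + 2 + 14 = 42.
x: target moment 42×757 = 31794; current 8·735 + 3·697 + 1·1009 + 7·527 + 7·111 + 2·1428 = 16302; the accent shape supplies 15492, so x = 15492/14 ≈ 1106.57.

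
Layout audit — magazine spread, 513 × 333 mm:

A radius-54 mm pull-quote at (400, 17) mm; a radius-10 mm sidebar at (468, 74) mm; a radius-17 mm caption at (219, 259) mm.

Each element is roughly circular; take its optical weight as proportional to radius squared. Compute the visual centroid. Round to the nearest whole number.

(386, 40)

Weights ∝ r²: pull-quote 54² = 2916, sidebar 10² = 100, caption 17² = 289; Σw = 3305.
x: (2916·400 + 100·468 + 289·219) / 3305 = 1276491 / 3305 ≈ 386.23
y: (2916·17 + 100·74 + 289·259) / 3305 = 131823 / 3305 ≈ 39.89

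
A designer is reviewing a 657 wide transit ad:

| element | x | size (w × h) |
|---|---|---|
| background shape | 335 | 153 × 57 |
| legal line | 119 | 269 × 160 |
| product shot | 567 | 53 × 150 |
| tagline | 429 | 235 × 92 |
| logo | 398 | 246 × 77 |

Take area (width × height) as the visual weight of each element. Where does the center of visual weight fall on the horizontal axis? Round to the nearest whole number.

Taking area as weight: background shape 153·57 = 8721, legal line 269·160 = 43040, product shot 53·150 = 7950, tagline 235·92 = 21620, logo 246·77 = 18942. Sum 100273.
x-moment: 8721·335 + 43040·119 + 7950·567 + 21620·429 + 18942·398 = 29364841; centroid 29364841/100273 ≈ 292.85.

x ≈ 293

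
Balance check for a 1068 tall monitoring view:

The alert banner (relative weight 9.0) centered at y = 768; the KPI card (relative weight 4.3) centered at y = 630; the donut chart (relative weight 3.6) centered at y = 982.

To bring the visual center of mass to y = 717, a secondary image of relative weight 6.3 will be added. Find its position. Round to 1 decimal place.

New total weight: (9.0 + 4.3 + 3.6) + 6.3 = 23.2.
y: need Σw·y = 23.2·717 = 16634.4. Existing = 9.0·768 + 4.3·630 + 3.6·982 = 13156.2. Remainder 3478.2 / 6.3 ≈ 552.10.

y ≈ 552.1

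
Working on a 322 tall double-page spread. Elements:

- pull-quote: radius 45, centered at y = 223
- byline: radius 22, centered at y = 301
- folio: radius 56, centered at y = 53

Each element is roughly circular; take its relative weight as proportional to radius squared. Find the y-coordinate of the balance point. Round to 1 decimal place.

y ≈ 135.2

Weights ∝ r²: pull-quote 45² = 2025, byline 22² = 484, folio 56² = 3136; Σw = 5645.
y-moment: 2025·223 + 484·301 + 3136·53 = 763467; centroid 763467/5645 ≈ 135.25.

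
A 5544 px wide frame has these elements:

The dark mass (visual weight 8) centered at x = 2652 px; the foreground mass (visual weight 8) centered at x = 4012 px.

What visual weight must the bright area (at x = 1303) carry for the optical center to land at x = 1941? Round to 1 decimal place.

w ≈ 34.9

Fixed elements: Σw = 8 + 8 = 16, Σw·x = 8·2652 + 8·4012 = 53312.
For the centroid to hit 1941: (53312 + w·1303) / (16 + w) = 1941.
Rearranging, w·(1303 − 1941) = 1941·16 − 53312 = -22256, so w ≈ -22256/-638 = 34.88.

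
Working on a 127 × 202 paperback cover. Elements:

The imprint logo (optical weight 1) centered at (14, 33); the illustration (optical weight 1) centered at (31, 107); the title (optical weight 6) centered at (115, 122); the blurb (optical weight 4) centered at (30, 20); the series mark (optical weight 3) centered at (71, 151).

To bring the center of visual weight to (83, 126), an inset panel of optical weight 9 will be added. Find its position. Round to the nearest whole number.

After adding the inset panel, total weight = 1 + 1 + 6 + 4 + 3 + 9 = 24.
x: target moment 24×83 = 1992; current 1·14 + 1·31 + 6·115 + 4·30 + 3·71 = 1068; the inset panel supplies 924, so x = 924/9 ≈ 102.67.
y: target moment 24×126 = 3024; current 1·33 + 1·107 + 6·122 + 4·20 + 3·151 = 1405; the inset panel supplies 1619, so y = 1619/9 ≈ 179.89.

(103, 180)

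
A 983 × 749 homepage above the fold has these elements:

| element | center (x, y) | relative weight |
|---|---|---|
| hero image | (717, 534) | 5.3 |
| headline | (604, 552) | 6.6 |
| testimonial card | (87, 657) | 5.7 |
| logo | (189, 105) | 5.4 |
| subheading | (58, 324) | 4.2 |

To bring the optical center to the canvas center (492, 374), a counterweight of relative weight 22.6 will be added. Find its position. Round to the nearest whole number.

(662, 287)

With the counterweight, Σw becomes 5.3 + 6.6 + 5.7 + 5.4 + 4.2 + 22.6 = 49.8.
x: target moment 49.8×492 = 24501.6; current 5.3·717 + 6.6·604 + 5.7·87 + 5.4·189 + 4.2·58 = 9546.6; the counterweight supplies 14955.0, so x = 14955.0/22.6 ≈ 661.73.
y: target moment 49.8×374 = 18625.2; current 5.3·534 + 6.6·552 + 5.7·657 + 5.4·105 + 4.2·324 = 12146.1; the counterweight supplies 6479.1, so y = 6479.1/22.6 ≈ 286.69.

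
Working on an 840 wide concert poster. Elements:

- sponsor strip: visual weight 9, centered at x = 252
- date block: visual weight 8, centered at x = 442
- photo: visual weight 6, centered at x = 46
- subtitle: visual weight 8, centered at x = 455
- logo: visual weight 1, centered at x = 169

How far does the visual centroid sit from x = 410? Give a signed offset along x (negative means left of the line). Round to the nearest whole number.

≈ -101

Total weight = 9 + 8 + 6 + 8 + 1 = 32.
x-moment: 9·252 + 8·442 + 6·46 + 8·455 + 1·169 = 9889; centroid 9889/32 ≈ 309.03.
Offset from x = 410: 309.03 − 410 ≈ -100.97.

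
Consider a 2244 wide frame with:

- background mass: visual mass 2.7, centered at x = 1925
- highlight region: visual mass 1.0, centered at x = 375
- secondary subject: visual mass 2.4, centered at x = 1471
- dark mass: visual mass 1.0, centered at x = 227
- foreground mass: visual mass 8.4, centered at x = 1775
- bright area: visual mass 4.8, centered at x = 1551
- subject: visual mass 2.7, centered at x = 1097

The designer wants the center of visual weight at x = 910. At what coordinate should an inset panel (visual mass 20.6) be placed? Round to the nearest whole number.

x ≈ 244

After adding the inset panel, total weight = 2.7 + 1.0 + 2.4 + 1.0 + 8.4 + 4.8 + 2.7 + 20.6 = 43.6.
x: need Σw·x = 43.6·910 = 39676.0. Existing = 2.7·1925 + 1.0·375 + 2.4·1471 + 1.0·227 + 8.4·1775 + 4.8·1551 + 2.7·1097 = 34646.6. Remainder 5029.4 / 20.6 ≈ 244.15.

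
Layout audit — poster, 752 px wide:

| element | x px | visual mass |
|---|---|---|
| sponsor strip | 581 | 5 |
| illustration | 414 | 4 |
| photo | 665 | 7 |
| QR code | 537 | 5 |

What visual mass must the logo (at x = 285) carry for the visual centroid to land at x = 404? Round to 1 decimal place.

Fixed elements: Σw = 5 + 4 + 7 + 5 = 21, Σw·x = 5·581 + 4·414 + 7·665 + 5·537 = 11901.
For the centroid to hit 404: (11901 + w·285) / (21 + w) = 404.
Solving: w = (404·21 − 11901) / (285 − 404) = -3417 / -119 ≈ 28.71.

w ≈ 28.7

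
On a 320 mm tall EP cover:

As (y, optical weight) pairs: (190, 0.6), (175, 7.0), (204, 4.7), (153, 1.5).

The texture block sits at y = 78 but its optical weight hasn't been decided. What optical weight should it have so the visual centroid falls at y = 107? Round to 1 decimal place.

Known weights sum to 0.6 + 7.0 + 4.7 + 1.5 = 13.8; their moment is 0.6·190 + 7.0·175 + 4.7·204 + 1.5·153 = 2527.3.
Set Σw·y/Σw = 107: (2527.3 + 78w) = 107·(13.8 + w).
Rearranging, w·(78 − 107) = 107·13.8 − 2527.3 = -1050.7, so w ≈ -1050.7/-29 = 36.23.

w ≈ 36.2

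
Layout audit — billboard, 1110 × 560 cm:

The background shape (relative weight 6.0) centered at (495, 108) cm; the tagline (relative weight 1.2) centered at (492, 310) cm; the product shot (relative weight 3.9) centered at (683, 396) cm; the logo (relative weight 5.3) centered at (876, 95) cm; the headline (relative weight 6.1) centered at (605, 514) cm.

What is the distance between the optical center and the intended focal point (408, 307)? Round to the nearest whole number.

Weights sum to 6.0 + 1.2 + 3.9 + 5.3 + 6.1 = 22.5.
Σw·x = 6.0·495 + 1.2·492 + 3.9·683 + 5.3·876 + 6.1·605 = 14557.4, so x̄ = 14557.4/22.5 ≈ 647.00.
Σw·y = 6.0·108 + 1.2·310 + 3.9·396 + 5.3·95 + 6.1·514 = 6203.3, so ȳ = 6203.3/22.5 ≈ 275.70.
From (408, 307): dx = 239.00, dy = -31.30, so the distance is √(dx²+dy²) ≈ 241.04.

≈ 241 cm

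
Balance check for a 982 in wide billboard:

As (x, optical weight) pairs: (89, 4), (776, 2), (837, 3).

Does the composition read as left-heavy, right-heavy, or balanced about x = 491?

Total weight = 4 + 2 + 3 = 9.
Σw·x = 4·89 + 2·776 + 3·837 = 4419, so x̄ = 4419/9 ≈ 491.00.
The centroid 491.00 matches the midline at 491, so the layout is balanced.

balanced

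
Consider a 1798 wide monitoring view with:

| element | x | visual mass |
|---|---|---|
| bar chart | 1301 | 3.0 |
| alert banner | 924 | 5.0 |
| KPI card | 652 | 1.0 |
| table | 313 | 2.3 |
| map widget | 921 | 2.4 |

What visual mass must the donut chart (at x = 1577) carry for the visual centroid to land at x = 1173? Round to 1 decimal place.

w ≈ 9.8

Fixed elements: Σw = 3.0 + 5.0 + 1.0 + 2.3 + 2.4 = 13.7, Σw·x = 3.0·1301 + 5.0·924 + 1.0·652 + 2.3·313 + 2.4·921 = 12105.3.
Set Σw·x/Σw = 1173: (12105.3 + 1577w) = 1173·(13.7 + w).
Rearranging, w·(1577 − 1173) = 1173·13.7 − 12105.3 = 3964.8, so w ≈ 3964.8/404 = 9.81.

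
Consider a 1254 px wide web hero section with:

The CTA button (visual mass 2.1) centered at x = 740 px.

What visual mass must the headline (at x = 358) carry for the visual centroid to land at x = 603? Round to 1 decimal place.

The single fixed element contributes weight 2.1, moment 2.1·740 = 1554.0.
For the centroid to hit 603: (1554.0 + w·358) / (2.1 + w) = 603.
Solving: w = (603·2.1 − 1554.0) / (358 − 603) = -287.7 / -245 ≈ 1.17.

w ≈ 1.2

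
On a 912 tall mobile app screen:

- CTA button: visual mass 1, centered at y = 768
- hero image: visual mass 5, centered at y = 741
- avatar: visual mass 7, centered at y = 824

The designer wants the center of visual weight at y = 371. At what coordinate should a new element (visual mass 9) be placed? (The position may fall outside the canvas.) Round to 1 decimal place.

y ≈ -231.0

After adding the new element, total weight = 1 + 5 + 7 + 9 = 22.
Along y: (10241 + 9·y) / 22 = 371 (existing moment 1·768 + 5·741 + 7·824 = 10241) ⇒ y = (8162 − 10241) / 9 ≈ -231.00.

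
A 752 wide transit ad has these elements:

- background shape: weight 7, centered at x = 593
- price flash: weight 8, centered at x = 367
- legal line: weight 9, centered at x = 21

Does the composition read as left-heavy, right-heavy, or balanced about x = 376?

left-heavy

Total weight = 7 + 8 + 9 = 24.
x-moment: 7·593 + 8·367 + 9·21 = 7276; centroid 7276/24 ≈ 303.17.
Since 303.2 is left of 376, the composition reads left-heavy.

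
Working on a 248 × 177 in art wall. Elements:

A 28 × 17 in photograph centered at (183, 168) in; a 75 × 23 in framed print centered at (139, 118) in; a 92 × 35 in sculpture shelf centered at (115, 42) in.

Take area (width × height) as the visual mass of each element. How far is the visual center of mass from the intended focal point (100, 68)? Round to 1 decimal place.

Areas: photograph 28·17 = 476, framed print 75·23 = 1725, sculpture shelf 92·35 = 3220. Total weight = 5421.
Σw·x = 476·183 + 1725·139 + 3220·115 = 697183, so x̄ = 697183/5421 ≈ 128.61.
Σw·y = 476·168 + 1725·118 + 3220·42 = 418758, so ȳ = 418758/5421 ≈ 77.25.
Offset from (100, 68): Δx ≈ 28.61, Δy ≈ 9.25; distance = √(Δx² + Δy²) ≈ 30.07.

≈ 30.1 in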